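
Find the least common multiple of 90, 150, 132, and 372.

306900

90 = 2 × 3^2 × 5
150 = 2 × 3 × 5^2
132 = 2^2 × 3 × 11
372 = 2^2 × 3 × 31
LCM(90, 150, 132, 372) = 2^2 × 3^2 × 5^2 × 11 × 31 = 306900.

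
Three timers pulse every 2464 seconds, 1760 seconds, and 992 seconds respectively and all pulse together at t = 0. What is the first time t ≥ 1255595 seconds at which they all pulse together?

1527680 seconds

Joint pulses occur at multiples of LCM(2464, 1760, 992).
2464 = 2^5 × 7 × 11
1760 = 2^5 × 5 × 11
992 = 2^5 × 31
LCM(2464, 1760, 992) = 2^5 × 5 × 7 × 11 × 31 = 381920.
Smallest multiple of 381920 that is ≥ 1255595: ⌈1255595/381920⌉ × 381920 = 4 × 381920 = 1527680.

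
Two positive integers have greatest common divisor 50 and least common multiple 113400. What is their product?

5670000

For any two positive integers, gcd × lcm = product = 50 × 113400 = 5670000.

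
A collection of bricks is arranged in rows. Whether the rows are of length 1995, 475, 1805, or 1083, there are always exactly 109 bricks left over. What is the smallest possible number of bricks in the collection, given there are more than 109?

N − 109 must be a common multiple of 1995, 475, 1805, and 1083.
1995 = 3 × 5 × 7 × 19
475 = 5^2 × 19
1805 = 5 × 19^2
1083 = 3 × 19^2
LCM(1995, 475, 1805, 1083) = 3 × 5^2 × 7 × 19^2 = 189525.
Smallest N > 109 is LCM + 109 = 189525 + 109 = 189634.

189634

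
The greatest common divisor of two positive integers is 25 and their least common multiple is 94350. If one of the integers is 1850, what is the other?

1275

For two integers, gcd × lcm = product, so the other is (25 × 94350) / 1850 = 2358750 / 1850 = 1275.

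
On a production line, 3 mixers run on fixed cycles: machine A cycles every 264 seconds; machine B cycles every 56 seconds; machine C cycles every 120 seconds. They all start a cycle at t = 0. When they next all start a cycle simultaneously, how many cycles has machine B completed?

They are all back at their starting positions together after one LCM of the periods.
264 = 2^3 × 3 × 11
56 = 2^3 × 7
120 = 2^3 × 3 × 5
LCM(264, 56, 120) = 2^3 × 3 × 5 × 7 × 11 = 9240.
Cycles for period 56: 9240 / 56 = 165.

165 cycles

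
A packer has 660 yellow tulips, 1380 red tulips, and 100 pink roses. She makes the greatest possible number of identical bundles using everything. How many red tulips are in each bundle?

69

Number of bundles = gcd(660, 1380, 100).
660 = 2^2 × 3 × 5 × 11
1380 = 2^2 × 3 × 5 × 23
100 = 2^2 × 5^2
gcd(660, 1380, 100) = 2^2 × 5 = 20.
red tulips per bundle = 1380 / 20 = 69.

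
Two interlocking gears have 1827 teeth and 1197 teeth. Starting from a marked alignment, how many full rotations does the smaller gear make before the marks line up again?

29 rotations

They are all back at their starting positions together after one LCM of the periods.
1827 = 3^2 × 7 × 29
1197 = 3^2 × 7 × 19
LCM(1827, 1197) = 3^2 × 7 × 19 × 29 = 34713.
Rotations for period 1197: 34713 / 1197 = 29.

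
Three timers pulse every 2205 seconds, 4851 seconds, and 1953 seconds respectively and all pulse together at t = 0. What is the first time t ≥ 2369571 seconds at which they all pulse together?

3007620 seconds

Joint pulses occur at multiples of LCM(2205, 4851, 1953).
2205 = 3^2 × 5 × 7^2
4851 = 3^2 × 7^2 × 11
1953 = 3^2 × 7 × 31
LCM(2205, 4851, 1953) = 3^2 × 5 × 7^2 × 11 × 31 = 751905.
Smallest multiple of 751905 that is ≥ 2369571: ⌈2369571/751905⌉ × 751905 = 4 × 751905 = 3007620.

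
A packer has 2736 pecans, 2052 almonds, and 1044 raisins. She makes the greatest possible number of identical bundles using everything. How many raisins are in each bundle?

29

Number of bundles = gcd(2736, 2052, 1044).
2736 = 2^4 × 3^2 × 19
2052 = 2^2 × 3^3 × 19
1044 = 2^2 × 3^2 × 29
gcd(2736, 2052, 1044) = 2^2 × 3^2 = 36.
raisins per bundle = 1044 / 36 = 29.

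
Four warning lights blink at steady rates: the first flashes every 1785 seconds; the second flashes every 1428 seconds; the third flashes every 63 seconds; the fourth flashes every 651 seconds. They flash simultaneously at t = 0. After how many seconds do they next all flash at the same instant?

The first simultaneous occurrence is after LCM of the individual periods.
1785 = 3 × 5 × 7 × 17
1428 = 2^2 × 3 × 7 × 17
63 = 3^2 × 7
651 = 3 × 7 × 31
LCM(1785, 1428, 63, 651) = 2^2 × 3^2 × 5 × 7 × 17 × 31 = 664020.

664020 seconds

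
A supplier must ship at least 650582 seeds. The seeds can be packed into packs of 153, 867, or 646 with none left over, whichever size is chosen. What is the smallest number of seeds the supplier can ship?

The number of seeds must be a common multiple of 153, 867, and 646, so a multiple of their LCM.
153 = 3^2 × 17
867 = 3 × 17^2
646 = 2 × 17 × 19
LCM(153, 867, 646) = 2 × 3^2 × 17^2 × 19 = 98838.
Smallest multiple of 98838 that is ≥ 650582: ⌈650582/98838⌉ × 98838 = 7 × 98838 = 691866.

691866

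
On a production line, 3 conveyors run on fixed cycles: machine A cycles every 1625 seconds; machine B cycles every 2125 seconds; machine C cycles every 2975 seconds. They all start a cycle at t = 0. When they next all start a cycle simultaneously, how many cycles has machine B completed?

All finish a whole number of cycles simultaneously at t = LCM of the periods.
1625 = 5^3 × 13
2125 = 5^3 × 17
2975 = 5^2 × 7 × 17
LCM(1625, 2125, 2975) = 5^3 × 7 × 13 × 17 = 193375.
Cycles for period 2125: 193375 / 2125 = 91.

91 cycles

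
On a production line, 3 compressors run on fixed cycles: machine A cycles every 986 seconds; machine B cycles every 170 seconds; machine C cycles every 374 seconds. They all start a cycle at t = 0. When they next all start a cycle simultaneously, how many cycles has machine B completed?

319 cycles

All finish a whole number of cycles simultaneously at t = LCM of the periods.
986 = 2 × 17 × 29
170 = 2 × 5 × 17
374 = 2 × 11 × 17
LCM(986, 170, 374) = 2 × 5 × 11 × 17 × 29 = 54230.
Cycles for period 170: 54230 / 170 = 319.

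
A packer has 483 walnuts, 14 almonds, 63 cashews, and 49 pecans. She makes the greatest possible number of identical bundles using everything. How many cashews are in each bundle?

9

Number of bundles = gcd(483, 14, 63, 49).
483 = 3 × 7 × 23
14 = 2 × 7
63 = 3^2 × 7
49 = 7^2
gcd(483, 14, 63, 49) = 7.
cashews per bundle = 63 / 7 = 9.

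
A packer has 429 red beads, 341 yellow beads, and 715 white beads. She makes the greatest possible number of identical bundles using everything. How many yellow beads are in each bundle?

Number of bundles = gcd(429, 341, 715).
429 = 3 × 11 × 13
341 = 11 × 31
715 = 5 × 11 × 13
gcd(429, 341, 715) = 11.
yellow beads per bundle = 341 / 11 = 31.

31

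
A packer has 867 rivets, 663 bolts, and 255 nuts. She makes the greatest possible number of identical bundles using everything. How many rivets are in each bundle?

17

Number of bundles = gcd(867, 663, 255).
867 = 3 × 17^2
663 = 3 × 13 × 17
255 = 3 × 5 × 17
gcd(867, 663, 255) = 3 × 17 = 51.
rivets per bundle = 867 / 51 = 17.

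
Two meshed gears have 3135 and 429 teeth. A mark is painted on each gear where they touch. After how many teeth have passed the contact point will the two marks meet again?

40755 teeth

The first simultaneous occurrence is after LCM of the individual periods.
3135 = 3 × 5 × 11 × 19
429 = 3 × 11 × 13
LCM(3135, 429) = 3 × 5 × 11 × 13 × 19 = 40755.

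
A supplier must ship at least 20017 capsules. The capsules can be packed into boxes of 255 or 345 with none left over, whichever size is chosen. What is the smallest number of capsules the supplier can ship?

23460

The number of capsules must be a common multiple of 255 and 345, so a multiple of their LCM.
255 = 3 × 5 × 17
345 = 3 × 5 × 23
LCM(255, 345) = 3 × 5 × 17 × 23 = 5865.
Smallest multiple of 5865 that is ≥ 20017: ⌈20017/5865⌉ × 5865 = 4 × 5865 = 23460.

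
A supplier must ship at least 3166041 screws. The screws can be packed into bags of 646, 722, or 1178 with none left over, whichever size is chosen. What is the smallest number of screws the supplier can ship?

3424446

The number of screws must be a common multiple of 646, 722, and 1178, so a multiple of their LCM.
646 = 2 × 17 × 19
722 = 2 × 19^2
1178 = 2 × 19 × 31
LCM(646, 722, 1178) = 2 × 17 × 19^2 × 31 = 380494.
Smallest multiple of 380494 that is ≥ 3166041: ⌈3166041/380494⌉ × 380494 = 9 × 380494 = 3424446.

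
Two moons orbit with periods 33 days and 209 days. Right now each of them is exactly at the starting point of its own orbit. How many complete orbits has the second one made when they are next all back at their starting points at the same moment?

They are all back at their starting positions together after one LCM of the periods.
33 = 3 × 11
209 = 11 × 19
LCM(33, 209) = 3 × 11 × 19 = 627.
Orbits for period 209: 627 / 209 = 3.

3 orbits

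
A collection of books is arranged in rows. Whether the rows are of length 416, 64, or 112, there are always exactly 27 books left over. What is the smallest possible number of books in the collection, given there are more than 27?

5851

N − 27 must be a common multiple of 416, 64, and 112.
416 = 2^5 × 13
64 = 2^6
112 = 2^4 × 7
LCM(416, 64, 112) = 2^6 × 7 × 13 = 5824.
Smallest N > 27 is LCM + 27 = 5824 + 27 = 5851.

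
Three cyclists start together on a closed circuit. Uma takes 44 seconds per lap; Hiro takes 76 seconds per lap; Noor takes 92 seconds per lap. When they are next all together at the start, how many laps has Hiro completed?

253 laps

The first common completion time is the LCM of the periods.
44 = 2^2 × 11
76 = 2^2 × 19
92 = 2^2 × 23
LCM(44, 76, 92) = 2^2 × 11 × 19 × 23 = 19228.
Laps for period 76: 19228 / 76 = 253.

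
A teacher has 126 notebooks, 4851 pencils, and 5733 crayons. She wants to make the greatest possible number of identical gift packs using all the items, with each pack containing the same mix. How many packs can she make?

The pack count must divide each quantity, so the greatest is gcd(126, 4851, 5733).
126 = 2 × 3^2 × 7
4851 = 3^2 × 7^2 × 11
5733 = 3^2 × 7^2 × 13
gcd(126, 4851, 5733) = 3^2 × 7 = 63.

63 packs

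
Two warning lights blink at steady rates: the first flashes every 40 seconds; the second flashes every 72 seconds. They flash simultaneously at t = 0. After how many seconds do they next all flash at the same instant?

The first simultaneous occurrence is after LCM of the individual periods.
40 = 2^3 × 5
72 = 2^3 × 3^2
LCM(40, 72) = 2^3 × 3^2 × 5 = 360.

360 seconds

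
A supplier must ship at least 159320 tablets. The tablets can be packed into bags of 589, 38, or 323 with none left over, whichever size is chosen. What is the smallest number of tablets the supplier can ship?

The number of tablets must be a common multiple of 589, 38, and 323, so a multiple of their LCM.
589 = 19 × 31
38 = 2 × 19
323 = 17 × 19
LCM(589, 38, 323) = 2 × 17 × 19 × 31 = 20026.
Smallest multiple of 20026 that is ≥ 159320: ⌈159320/20026⌉ × 20026 = 8 × 20026 = 160208.

160208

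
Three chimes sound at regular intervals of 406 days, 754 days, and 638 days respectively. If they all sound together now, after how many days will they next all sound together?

They coincide at every common multiple of the periods; the first is the LCM.
406 = 2 × 7 × 29
754 = 2 × 13 × 29
638 = 2 × 11 × 29
LCM(406, 754, 638) = 2 × 7 × 11 × 13 × 29 = 58058.

58058 days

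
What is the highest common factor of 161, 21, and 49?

7

161 = 7 × 23
21 = 3 × 7
49 = 7^2
gcd(161, 21, 49) = 7.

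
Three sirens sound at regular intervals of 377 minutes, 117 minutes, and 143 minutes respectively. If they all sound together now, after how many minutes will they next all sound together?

37323 minutes

They coincide at every common multiple of the periods; the first is the LCM.
377 = 13 × 29
117 = 3^2 × 13
143 = 11 × 13
LCM(377, 117, 143) = 3^2 × 11 × 13 × 29 = 37323.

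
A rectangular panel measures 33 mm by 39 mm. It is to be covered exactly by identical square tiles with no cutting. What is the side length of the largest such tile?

The tile side must divide both 33 and 39, so the largest is their gcd.
33 = 3 × 11
39 = 3 × 13
gcd(33, 39) = 3.

3 mm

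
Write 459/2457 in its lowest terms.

17/91

459 = 3^3 × 17
2457 = 3^3 × 7 × 13
gcd(459, 2457) = 3^3 = 27.
Divide numerator and denominator by 27: 459/2457 = 17/91.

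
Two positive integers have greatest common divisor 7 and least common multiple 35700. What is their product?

For any two positive integers, gcd × lcm = product = 7 × 35700 = 249900.

249900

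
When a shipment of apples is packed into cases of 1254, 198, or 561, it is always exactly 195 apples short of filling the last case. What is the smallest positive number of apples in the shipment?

63759

Being 195 short of a full case of size k means N ≡ −195 (mod k), i.e. N + 195 is a multiple of each size.
1254 = 2 × 3 × 11 × 19
198 = 2 × 3^2 × 11
561 = 3 × 11 × 17
LCM(1254, 198, 561) = 2 × 3^2 × 11 × 17 × 19 = 63954.
Smallest positive N is 63954 − 195 = 63759.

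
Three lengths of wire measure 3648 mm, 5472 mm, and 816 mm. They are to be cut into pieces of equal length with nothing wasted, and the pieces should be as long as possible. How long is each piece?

Each piece length must divide every original length, so the longest possible is gcd(3648, 5472, 816).
3648 = 2^6 × 3 × 19
5472 = 2^5 × 3^2 × 19
816 = 2^4 × 3 × 17
gcd(3648, 5472, 816) = 2^4 × 3 = 48.

48 mm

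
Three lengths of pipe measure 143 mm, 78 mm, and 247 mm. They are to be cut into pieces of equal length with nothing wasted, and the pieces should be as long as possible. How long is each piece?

The greatest length dividing all of 143, 78, and 247 is their gcd.
143 = 11 × 13
78 = 2 × 3 × 13
247 = 13 × 19
gcd(143, 78, 247) = 13.

13 mm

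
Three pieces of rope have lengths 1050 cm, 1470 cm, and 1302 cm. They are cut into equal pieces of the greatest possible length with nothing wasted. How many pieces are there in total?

91

Piece length = gcd(1050, 1470, 1302).
1050 = 2 × 3 × 5^2 × 7
1470 = 2 × 3 × 5 × 7^2
1302 = 2 × 3 × 7 × 31
gcd(1050, 1470, 1302) = 2 × 3 × 7 = 42.
Total pieces = 1050/42 + 1470/42 + 1302/42 = 25 + 35 + 31 = 91.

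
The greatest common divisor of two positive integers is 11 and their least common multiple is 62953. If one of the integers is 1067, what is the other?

649

For two integers, gcd × lcm = product, so the other is (11 × 62953) / 1067 = 692483 / 1067 = 649.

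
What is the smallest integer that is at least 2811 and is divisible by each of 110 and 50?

The integer must be a common multiple of 110 and 50, so a multiple of their LCM.
110 = 2 × 5 × 11
50 = 2 × 5^2
LCM(110, 50) = 2 × 5^2 × 11 = 550.
Smallest multiple of 550 that is ≥ 2811: ⌈2811/550⌉ × 550 = 6 × 550 = 3300.

3300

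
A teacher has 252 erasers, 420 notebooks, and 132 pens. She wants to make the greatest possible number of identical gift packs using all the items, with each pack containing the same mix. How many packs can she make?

The pack count must divide each quantity, so the greatest is gcd(252, 420, 132).
252 = 2^2 × 3^2 × 7
420 = 2^2 × 3 × 5 × 7
132 = 2^2 × 3 × 11
gcd(252, 420, 132) = 2^2 × 3 = 12.

12 packs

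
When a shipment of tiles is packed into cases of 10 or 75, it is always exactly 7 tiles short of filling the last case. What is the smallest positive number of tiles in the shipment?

143

Being 7 short of a full case of size k means N ≡ −7 (mod k), i.e. N + 7 is a multiple of each size.
10 = 2 × 5
75 = 3 × 5^2
LCM(10, 75) = 2 × 3 × 5^2 = 150.
Smallest positive N is 150 − 7 = 143.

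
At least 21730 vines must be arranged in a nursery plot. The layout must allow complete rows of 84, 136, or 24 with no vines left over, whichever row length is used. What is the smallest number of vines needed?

22848

The number of vines must be a common multiple of 84, 136, and 24, so a multiple of their LCM.
84 = 2^2 × 3 × 7
136 = 2^3 × 17
24 = 2^3 × 3
LCM(84, 136, 24) = 2^3 × 3 × 7 × 17 = 2856.
Smallest multiple of 2856 that is ≥ 21730: ⌈21730/2856⌉ × 2856 = 8 × 2856 = 22848.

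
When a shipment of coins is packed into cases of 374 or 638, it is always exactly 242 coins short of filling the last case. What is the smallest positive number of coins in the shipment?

10604

Being 242 short of a full case of size k means N ≡ −242 (mod k), i.e. N + 242 is a multiple of each size.
374 = 2 × 11 × 17
638 = 2 × 11 × 29
LCM(374, 638) = 2 × 11 × 17 × 29 = 10846.
Smallest positive N is 10846 − 242 = 10604.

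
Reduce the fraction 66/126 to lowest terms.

66 = 2 × 3 × 11
126 = 2 × 3^2 × 7
gcd(66, 126) = 2 × 3 = 6.
Divide numerator and denominator by 6: 66/126 = 11/21.

11/21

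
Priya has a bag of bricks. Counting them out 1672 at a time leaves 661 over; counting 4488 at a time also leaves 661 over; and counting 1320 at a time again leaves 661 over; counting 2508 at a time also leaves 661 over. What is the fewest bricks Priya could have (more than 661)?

427021

N − 661 must be a common multiple of 1672, 4488, 1320, and 2508.
1672 = 2^3 × 11 × 19
4488 = 2^3 × 3 × 11 × 17
1320 = 2^3 × 3 × 5 × 11
2508 = 2^2 × 3 × 11 × 19
LCM(1672, 4488, 1320, 2508) = 2^3 × 3 × 5 × 11 × 17 × 19 = 426360.
Smallest N > 661 is LCM + 661 = 426360 + 661 = 427021.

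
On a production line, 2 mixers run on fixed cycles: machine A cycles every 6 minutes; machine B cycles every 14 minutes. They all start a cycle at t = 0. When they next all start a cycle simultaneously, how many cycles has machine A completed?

7 cycles

They are all back at their starting positions together after one LCM of the periods.
6 = 2 × 3
14 = 2 × 7
LCM(6, 14) = 2 × 3 × 7 = 42.
Cycles for period 6: 42 / 6 = 7.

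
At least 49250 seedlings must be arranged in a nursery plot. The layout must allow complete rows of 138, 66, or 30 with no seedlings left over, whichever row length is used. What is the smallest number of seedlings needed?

53130

The number of seedlings must be a common multiple of 138, 66, and 30, so a multiple of their LCM.
138 = 2 × 3 × 23
66 = 2 × 3 × 11
30 = 2 × 3 × 5
LCM(138, 66, 30) = 2 × 3 × 5 × 11 × 23 = 7590.
Smallest multiple of 7590 that is ≥ 49250: ⌈49250/7590⌉ × 7590 = 7 × 7590 = 53130.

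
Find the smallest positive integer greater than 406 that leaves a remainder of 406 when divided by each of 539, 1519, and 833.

N − 406 must be a common multiple of 539, 1519, and 833.
539 = 7^2 × 11
1519 = 7^2 × 31
833 = 7^2 × 17
LCM(539, 1519, 833) = 7^2 × 11 × 17 × 31 = 284053.
Smallest N > 406 is LCM + 406 = 284053 + 406 = 284459.

284459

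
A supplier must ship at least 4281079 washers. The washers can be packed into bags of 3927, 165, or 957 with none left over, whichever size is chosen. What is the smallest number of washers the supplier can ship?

4555320

The number of washers must be a common multiple of 3927, 165, and 957, so a multiple of their LCM.
3927 = 3 × 7 × 11 × 17
165 = 3 × 5 × 11
957 = 3 × 11 × 29
LCM(3927, 165, 957) = 3 × 5 × 7 × 11 × 17 × 29 = 569415.
Smallest multiple of 569415 that is ≥ 4281079: ⌈4281079/569415⌉ × 569415 = 8 × 569415 = 4555320.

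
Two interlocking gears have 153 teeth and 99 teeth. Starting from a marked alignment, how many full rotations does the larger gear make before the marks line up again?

The first common completion time is the LCM of the periods.
153 = 3^2 × 17
99 = 3^2 × 11
LCM(153, 99) = 3^2 × 11 × 17 = 1683.
Rotations for period 153: 1683 / 153 = 11.

11 rotations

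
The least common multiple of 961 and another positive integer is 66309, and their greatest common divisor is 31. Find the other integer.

gcd × lcm = product of the two integers, so the other integer is (31 × 66309) / 961 = 2139.

2139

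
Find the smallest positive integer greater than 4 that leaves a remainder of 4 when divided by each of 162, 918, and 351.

N − 4 must be a common multiple of 162, 918, and 351.
162 = 2 × 3^4
918 = 2 × 3^3 × 17
351 = 3^3 × 13
LCM(162, 918, 351) = 2 × 3^4 × 13 × 17 = 35802.
Smallest N > 4 is LCM + 4 = 35802 + 4 = 35806.

35806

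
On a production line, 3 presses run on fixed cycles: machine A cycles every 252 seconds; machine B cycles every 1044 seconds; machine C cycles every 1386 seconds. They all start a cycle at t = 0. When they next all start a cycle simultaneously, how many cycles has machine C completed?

58 cycles

The first common completion time is the LCM of the periods.
252 = 2^2 × 3^2 × 7
1044 = 2^2 × 3^2 × 29
1386 = 2 × 3^2 × 7 × 11
LCM(252, 1044, 1386) = 2^2 × 3^2 × 7 × 11 × 29 = 80388.
Cycles for period 1386: 80388 / 1386 = 58.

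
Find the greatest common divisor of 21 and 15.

21 = 3 × 7
15 = 3 × 5
gcd(21, 15) = 3.

3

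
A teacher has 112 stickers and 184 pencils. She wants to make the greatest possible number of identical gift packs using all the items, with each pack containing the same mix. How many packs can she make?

The pack count must divide each quantity, so the greatest is gcd(112, 184).
112 = 2^4 × 7
184 = 2^3 × 23
gcd(112, 184) = 2^3 = 8.

8 packs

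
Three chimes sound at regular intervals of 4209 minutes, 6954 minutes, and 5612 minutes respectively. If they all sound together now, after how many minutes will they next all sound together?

319884 minutes

They coincide at every common multiple of the periods; the first is the LCM.
4209 = 3 × 23 × 61
6954 = 2 × 3 × 19 × 61
5612 = 2^2 × 23 × 61
LCM(4209, 6954, 5612) = 2^2 × 3 × 19 × 23 × 61 = 319884.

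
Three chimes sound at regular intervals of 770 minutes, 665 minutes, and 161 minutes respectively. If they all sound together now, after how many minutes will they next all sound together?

336490 minutes

The first simultaneous occurrence is after LCM of the individual periods.
770 = 2 × 5 × 7 × 11
665 = 5 × 7 × 19
161 = 7 × 23
LCM(770, 665, 161) = 2 × 5 × 7 × 11 × 19 × 23 = 336490.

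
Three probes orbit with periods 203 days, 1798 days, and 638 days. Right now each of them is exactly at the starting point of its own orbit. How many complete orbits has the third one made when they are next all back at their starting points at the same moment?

They are all back at their starting positions together after one LCM of the periods.
203 = 7 × 29
1798 = 2 × 29 × 31
638 = 2 × 11 × 29
LCM(203, 1798, 638) = 2 × 7 × 11 × 29 × 31 = 138446.
Orbits for period 638: 138446 / 638 = 217.

217 orbits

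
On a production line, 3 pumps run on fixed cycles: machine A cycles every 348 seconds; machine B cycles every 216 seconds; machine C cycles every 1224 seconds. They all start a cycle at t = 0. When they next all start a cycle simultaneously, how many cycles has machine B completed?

493 cycles

All finish a whole number of cycles simultaneously at t = LCM of the periods.
348 = 2^2 × 3 × 29
216 = 2^3 × 3^3
1224 = 2^3 × 3^2 × 17
LCM(348, 216, 1224) = 2^3 × 3^3 × 17 × 29 = 106488.
Cycles for period 216: 106488 / 216 = 493.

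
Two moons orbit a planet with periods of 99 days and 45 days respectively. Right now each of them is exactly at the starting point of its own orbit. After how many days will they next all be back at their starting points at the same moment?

They coincide at every common multiple of the periods; the first is the LCM.
99 = 3^2 × 11
45 = 3^2 × 5
LCM(99, 45) = 3^2 × 5 × 11 = 495.

495 days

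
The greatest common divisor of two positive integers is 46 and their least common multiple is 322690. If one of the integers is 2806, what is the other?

For two integers, gcd × lcm = product, so the other is (46 × 322690) / 2806 = 14843740 / 2806 = 5290.

5290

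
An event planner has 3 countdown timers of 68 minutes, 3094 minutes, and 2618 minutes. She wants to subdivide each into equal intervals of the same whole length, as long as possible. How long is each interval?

34 minutes

The interval must divide each timer length; the longest such is the gcd.
68 = 2^2 × 17
3094 = 2 × 7 × 13 × 17
2618 = 2 × 7 × 11 × 17
gcd(68, 3094, 2618) = 2 × 17 = 34.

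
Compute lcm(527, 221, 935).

527 = 17 × 31
221 = 13 × 17
935 = 5 × 11 × 17
LCM(527, 221, 935) = 5 × 11 × 13 × 17 × 31 = 376805.

376805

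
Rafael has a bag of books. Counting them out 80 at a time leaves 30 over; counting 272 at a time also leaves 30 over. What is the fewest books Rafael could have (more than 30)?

N − 30 must be a common multiple of 80 and 272.
80 = 2^4 × 5
272 = 2^4 × 17
LCM(80, 272) = 2^4 × 5 × 17 = 1360.
Smallest N > 30 is LCM + 30 = 1360 + 30 = 1390.

1390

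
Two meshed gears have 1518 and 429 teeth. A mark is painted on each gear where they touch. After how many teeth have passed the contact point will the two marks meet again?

They coincide at every common multiple of the periods; the first is the LCM.
1518 = 2 × 3 × 11 × 23
429 = 3 × 11 × 13
LCM(1518, 429) = 2 × 3 × 11 × 13 × 23 = 19734.

19734 teeth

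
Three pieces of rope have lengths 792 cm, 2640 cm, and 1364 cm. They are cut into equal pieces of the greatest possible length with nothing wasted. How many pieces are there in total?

Piece length = gcd(792, 2640, 1364).
792 = 2^3 × 3^2 × 11
2640 = 2^4 × 3 × 5 × 11
1364 = 2^2 × 11 × 31
gcd(792, 2640, 1364) = 2^2 × 11 = 44.
Total pieces = 792/44 + 2640/44 + 1364/44 = 18 + 60 + 31 = 109.

109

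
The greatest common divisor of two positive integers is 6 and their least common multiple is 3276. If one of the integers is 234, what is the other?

84

For two integers, gcd × lcm = product, so the other is (6 × 3276) / 234 = 19656 / 234 = 84.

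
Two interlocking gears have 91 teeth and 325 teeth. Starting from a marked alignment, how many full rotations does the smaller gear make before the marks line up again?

They are all back at their starting positions together after one LCM of the periods.
91 = 7 × 13
325 = 5^2 × 13
LCM(91, 325) = 5^2 × 7 × 13 = 2275.
Rotations for period 91: 2275 / 91 = 25.

25 rotations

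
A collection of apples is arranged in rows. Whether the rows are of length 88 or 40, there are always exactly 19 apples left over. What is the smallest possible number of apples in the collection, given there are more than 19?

N − 19 must be a common multiple of 88 and 40.
88 = 2^3 × 11
40 = 2^3 × 5
LCM(88, 40) = 2^3 × 5 × 11 = 440.
Smallest N > 19 is LCM + 19 = 440 + 19 = 459.

459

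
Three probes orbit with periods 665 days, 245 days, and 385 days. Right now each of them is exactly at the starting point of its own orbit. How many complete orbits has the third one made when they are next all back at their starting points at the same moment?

They are all back at their starting positions together after one LCM of the periods.
665 = 5 × 7 × 19
245 = 5 × 7^2
385 = 5 × 7 × 11
LCM(665, 245, 385) = 5 × 7^2 × 11 × 19 = 51205.
Orbits for period 385: 51205 / 385 = 133.

133 orbits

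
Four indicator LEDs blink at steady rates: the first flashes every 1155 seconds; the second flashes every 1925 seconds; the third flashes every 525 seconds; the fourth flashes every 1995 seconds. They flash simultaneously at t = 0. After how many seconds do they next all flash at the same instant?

We need the least common multiple of the intervals.
1155 = 3 × 5 × 7 × 11
1925 = 5^2 × 7 × 11
525 = 3 × 5^2 × 7
1995 = 3 × 5 × 7 × 19
LCM(1155, 1925, 525, 1995) = 3 × 5^2 × 7 × 11 × 19 = 109725.

109725 seconds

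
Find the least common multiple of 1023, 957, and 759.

682341

1023 = 3 × 11 × 31
957 = 3 × 11 × 29
759 = 3 × 11 × 23
LCM(1023, 957, 759) = 3 × 11 × 23 × 29 × 31 = 682341.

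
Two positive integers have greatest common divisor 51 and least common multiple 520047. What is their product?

For any two positive integers, gcd × lcm = product = 51 × 520047 = 26522397.

26522397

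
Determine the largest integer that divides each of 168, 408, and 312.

24

168 = 2^3 × 3 × 7
408 = 2^3 × 3 × 17
312 = 2^3 × 3 × 13
gcd(168, 408, 312) = 2^3 × 3 = 24.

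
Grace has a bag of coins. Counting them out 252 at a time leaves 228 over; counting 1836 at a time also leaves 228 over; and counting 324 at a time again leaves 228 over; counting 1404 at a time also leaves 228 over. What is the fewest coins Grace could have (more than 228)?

501456

N − 228 must be a common multiple of 252, 1836, 324, and 1404.
252 = 2^2 × 3^2 × 7
1836 = 2^2 × 3^3 × 17
324 = 2^2 × 3^4
1404 = 2^2 × 3^3 × 13
LCM(252, 1836, 324, 1404) = 2^2 × 3^4 × 7 × 13 × 17 = 501228.
Smallest N > 228 is LCM + 228 = 501228 + 228 = 501456.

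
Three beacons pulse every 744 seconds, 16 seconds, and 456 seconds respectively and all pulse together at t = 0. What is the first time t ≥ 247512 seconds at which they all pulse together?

254448 seconds

Joint pulses occur at multiples of LCM(744, 16, 456).
744 = 2^3 × 3 × 31
16 = 2^4
456 = 2^3 × 3 × 19
LCM(744, 16, 456) = 2^4 × 3 × 19 × 31 = 28272.
Smallest multiple of 28272 that is ≥ 247512: ⌈247512/28272⌉ × 28272 = 9 × 28272 = 254448.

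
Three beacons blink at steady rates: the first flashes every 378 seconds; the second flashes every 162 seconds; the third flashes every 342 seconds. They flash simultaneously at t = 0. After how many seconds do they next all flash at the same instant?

They coincide at every common multiple of the periods; the first is the LCM.
378 = 2 × 3^3 × 7
162 = 2 × 3^4
342 = 2 × 3^2 × 19
LCM(378, 162, 342) = 2 × 3^4 × 7 × 19 = 21546.

21546 seconds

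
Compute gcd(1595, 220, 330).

55

1595 = 5 × 11 × 29
220 = 2^2 × 5 × 11
330 = 2 × 3 × 5 × 11
gcd(1595, 220, 330) = 5 × 11 = 55.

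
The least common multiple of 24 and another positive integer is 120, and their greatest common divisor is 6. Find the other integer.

30

gcd × lcm = product of the two integers, so the other integer is (6 × 120) / 24 = 30.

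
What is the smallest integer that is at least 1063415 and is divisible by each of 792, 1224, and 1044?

The integer must be a common multiple of 792, 1224, and 1044, so a multiple of their LCM.
792 = 2^3 × 3^2 × 11
1224 = 2^3 × 3^2 × 17
1044 = 2^2 × 3^2 × 29
LCM(792, 1224, 1044) = 2^3 × 3^2 × 11 × 17 × 29 = 390456.
Smallest multiple of 390456 that is ≥ 1063415: ⌈1063415/390456⌉ × 390456 = 3 × 390456 = 1171368.

1171368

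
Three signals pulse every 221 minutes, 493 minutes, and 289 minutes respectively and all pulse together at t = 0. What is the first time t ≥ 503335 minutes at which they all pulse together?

544765 minutes

Joint pulses occur at multiples of LCM(221, 493, 289).
221 = 13 × 17
493 = 17 × 29
289 = 17^2
LCM(221, 493, 289) = 13 × 17^2 × 29 = 108953.
Smallest multiple of 108953 that is ≥ 503335: ⌈503335/108953⌉ × 108953 = 5 × 108953 = 544765.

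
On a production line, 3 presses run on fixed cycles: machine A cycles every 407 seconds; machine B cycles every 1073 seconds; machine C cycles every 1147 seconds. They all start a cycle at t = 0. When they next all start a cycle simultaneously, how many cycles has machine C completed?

319 cycles

All finish a whole number of cycles simultaneously at t = LCM of the periods.
407 = 11 × 37
1073 = 29 × 37
1147 = 31 × 37
LCM(407, 1073, 1147) = 11 × 29 × 31 × 37 = 365893.
Cycles for period 1147: 365893 / 1147 = 319.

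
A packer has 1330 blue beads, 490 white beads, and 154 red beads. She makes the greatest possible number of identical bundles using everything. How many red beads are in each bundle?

Number of bundles = gcd(1330, 490, 154).
1330 = 2 × 5 × 7 × 19
490 = 2 × 5 × 7^2
154 = 2 × 7 × 11
gcd(1330, 490, 154) = 2 × 7 = 14.
red beads per bundle = 154 / 14 = 11.

11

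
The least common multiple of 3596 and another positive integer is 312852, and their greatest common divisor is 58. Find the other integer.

5046

gcd × lcm = product of the two integers, so the other integer is (58 × 312852) / 3596 = 5046.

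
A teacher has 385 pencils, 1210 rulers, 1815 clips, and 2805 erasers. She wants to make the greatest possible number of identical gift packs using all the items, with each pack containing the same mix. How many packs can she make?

The pack count must divide each quantity, so the greatest is gcd(385, 1210, 1815, 2805).
385 = 5 × 7 × 11
1210 = 2 × 5 × 11^2
1815 = 3 × 5 × 11^2
2805 = 3 × 5 × 11 × 17
gcd(385, 1210, 1815, 2805) = 5 × 11 = 55.

55 packs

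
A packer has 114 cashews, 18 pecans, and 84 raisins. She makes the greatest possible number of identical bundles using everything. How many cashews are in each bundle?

Number of bundles = gcd(114, 18, 84).
114 = 2 × 3 × 19
18 = 2 × 3^2
84 = 2^2 × 3 × 7
gcd(114, 18, 84) = 2 × 3 = 6.
cashews per bundle = 114 / 6 = 19.

19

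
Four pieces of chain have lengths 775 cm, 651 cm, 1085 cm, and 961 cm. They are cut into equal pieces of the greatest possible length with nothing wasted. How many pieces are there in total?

Piece length = gcd(775, 651, 1085, 961).
775 = 5^2 × 31
651 = 3 × 7 × 31
1085 = 5 × 7 × 31
961 = 31^2
gcd(775, 651, 1085, 961) = 31.
Total pieces = 775/31 + 651/31 + 1085/31 + 961/31 = 25 + 21 + 35 + 31 = 112.

112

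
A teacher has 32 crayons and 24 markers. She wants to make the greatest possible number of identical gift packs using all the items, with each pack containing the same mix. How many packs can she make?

The pack count must divide each quantity, so the greatest is gcd(32, 24).
32 = 2^5
24 = 2^3 × 3
gcd(32, 24) = 2^3 = 8.

8 packs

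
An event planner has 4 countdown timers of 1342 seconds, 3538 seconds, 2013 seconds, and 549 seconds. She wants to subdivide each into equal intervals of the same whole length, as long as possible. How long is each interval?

The interval must divide each timer length; the longest such is the gcd.
1342 = 2 × 11 × 61
3538 = 2 × 29 × 61
2013 = 3 × 11 × 61
549 = 3^2 × 61
gcd(1342, 3538, 2013, 549) = 61.

61 seconds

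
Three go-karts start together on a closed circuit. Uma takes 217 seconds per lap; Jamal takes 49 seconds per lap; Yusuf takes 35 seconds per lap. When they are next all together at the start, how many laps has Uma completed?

The first common completion time is the LCM of the periods.
217 = 7 × 31
49 = 7^2
35 = 5 × 7
LCM(217, 49, 35) = 5 × 7^2 × 31 = 7595.
Laps for period 217: 7595 / 217 = 35.

35 laps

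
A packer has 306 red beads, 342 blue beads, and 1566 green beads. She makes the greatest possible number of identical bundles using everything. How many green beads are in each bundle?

87

Number of bundles = gcd(306, 342, 1566).
306 = 2 × 3^2 × 17
342 = 2 × 3^2 × 19
1566 = 2 × 3^3 × 29
gcd(306, 342, 1566) = 2 × 3^2 = 18.
green beads per bundle = 1566 / 18 = 87.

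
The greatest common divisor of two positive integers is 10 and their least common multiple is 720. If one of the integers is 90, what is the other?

For two integers, gcd × lcm = product, so the other is (10 × 720) / 90 = 7200 / 90 = 80.

80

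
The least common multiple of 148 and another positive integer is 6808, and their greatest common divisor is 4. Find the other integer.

184

gcd × lcm = product of the two integers, so the other integer is (4 × 6808) / 148 = 184.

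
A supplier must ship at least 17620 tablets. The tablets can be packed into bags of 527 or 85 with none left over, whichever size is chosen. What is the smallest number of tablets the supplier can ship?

18445

The number of tablets must be a common multiple of 527 and 85, so a multiple of their LCM.
527 = 17 × 31
85 = 5 × 17
LCM(527, 85) = 5 × 17 × 31 = 2635.
Smallest multiple of 2635 that is ≥ 17620: ⌈17620/2635⌉ × 2635 = 7 × 2635 = 18445.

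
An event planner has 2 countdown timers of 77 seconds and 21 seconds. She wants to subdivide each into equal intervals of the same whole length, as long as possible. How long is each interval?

7 seconds

By the Euclidean algorithm:
77 = 3 × 21 + 14
21 = 1 × 14 + 7
14 = 2 × 7 + 0
gcd(77, 21) = 7.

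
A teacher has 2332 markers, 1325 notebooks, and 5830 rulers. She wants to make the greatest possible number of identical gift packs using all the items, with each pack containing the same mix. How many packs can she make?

The pack count must divide each quantity, so the greatest is gcd(2332, 1325, 5830).
2332 = 2^2 × 11 × 53
1325 = 5^2 × 53
5830 = 2 × 5 × 11 × 53
gcd(2332, 1325, 5830) = 53.

53 packs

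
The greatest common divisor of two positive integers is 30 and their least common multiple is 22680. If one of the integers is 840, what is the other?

810

For two integers, gcd × lcm = product, so the other is (30 × 22680) / 840 = 680400 / 840 = 810.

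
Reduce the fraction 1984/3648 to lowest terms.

1984 = 2^6 × 31
3648 = 2^6 × 3 × 19
gcd(1984, 3648) = 2^6 = 64.
Divide numerator and denominator by 64: 1984/3648 = 31/57.

31/57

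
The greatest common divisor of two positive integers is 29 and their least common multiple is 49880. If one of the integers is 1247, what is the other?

1160

For two integers, gcd × lcm = product, so the other is (29 × 49880) / 1247 = 1446520 / 1247 = 1160.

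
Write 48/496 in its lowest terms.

48 = 2^4 × 3
496 = 2^4 × 31
gcd(48, 496) = 2^4 = 16.
Divide numerator and denominator by 16: 48/496 = 3/31.

3/31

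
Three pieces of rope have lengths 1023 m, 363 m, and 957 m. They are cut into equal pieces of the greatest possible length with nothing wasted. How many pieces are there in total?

71

Piece length = gcd(1023, 363, 957).
1023 = 3 × 11 × 31
363 = 3 × 11^2
957 = 3 × 11 × 29
gcd(1023, 363, 957) = 3 × 11 = 33.
Total pieces = 1023/33 + 363/33 + 957/33 = 31 + 11 + 29 = 71.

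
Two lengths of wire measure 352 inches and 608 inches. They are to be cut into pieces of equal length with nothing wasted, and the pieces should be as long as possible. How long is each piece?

By the Euclidean algorithm:
608 = 1 × 352 + 256
352 = 1 × 256 + 96
256 = 2 × 96 + 64
96 = 1 × 64 + 32
64 = 2 × 32 + 0
gcd(352, 608) = 32.

32 inches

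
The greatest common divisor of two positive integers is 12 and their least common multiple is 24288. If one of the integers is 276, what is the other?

For two integers, gcd × lcm = product, so the other is (12 × 24288) / 276 = 291456 / 276 = 1056.

1056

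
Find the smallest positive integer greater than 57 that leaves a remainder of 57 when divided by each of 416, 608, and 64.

15865

N − 57 must be a common multiple of 416, 608, and 64.
416 = 2^5 × 13
608 = 2^5 × 19
64 = 2^6
LCM(416, 608, 64) = 2^6 × 13 × 19 = 15808.
Smallest N > 57 is LCM + 57 = 15808 + 57 = 15865.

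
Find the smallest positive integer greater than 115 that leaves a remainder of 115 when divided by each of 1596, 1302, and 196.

346447

N − 115 must be a common multiple of 1596, 1302, and 196.
1596 = 2^2 × 3 × 7 × 19
1302 = 2 × 3 × 7 × 31
196 = 2^2 × 7^2
LCM(1596, 1302, 196) = 2^2 × 3 × 7^2 × 19 × 31 = 346332.
Smallest N > 115 is LCM + 115 = 346332 + 115 = 346447.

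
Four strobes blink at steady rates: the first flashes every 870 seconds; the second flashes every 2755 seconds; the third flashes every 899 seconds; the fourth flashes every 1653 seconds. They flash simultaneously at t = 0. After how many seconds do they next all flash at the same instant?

512430 seconds

They coincide at every common multiple of the periods; the first is the LCM.
870 = 2 × 3 × 5 × 29
2755 = 5 × 19 × 29
899 = 29 × 31
1653 = 3 × 19 × 29
LCM(870, 2755, 899, 1653) = 2 × 3 × 5 × 19 × 29 × 31 = 512430.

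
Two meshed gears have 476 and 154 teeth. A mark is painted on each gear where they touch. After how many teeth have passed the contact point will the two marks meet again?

The first simultaneous occurrence is after LCM of the individual periods.
476 = 2^2 × 7 × 17
154 = 2 × 7 × 11
LCM(476, 154) = 2^2 × 7 × 11 × 17 = 5236.

5236 teeth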